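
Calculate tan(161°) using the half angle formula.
tan(161°) = sin 322° / (1 + cos 322°) = -0.3443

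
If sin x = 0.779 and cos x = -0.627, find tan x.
tan x = sin x / cos x = -1.242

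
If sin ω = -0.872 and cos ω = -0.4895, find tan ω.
tan ω = sin ω / cos ω = 1.781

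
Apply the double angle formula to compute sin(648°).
sin(648°) = 2 sin 324° cos 324° = -0.9511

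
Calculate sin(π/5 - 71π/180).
sin(π/5 - 71π/180) = sin π/5 cos 71π/180 - cos π/5 sin 71π/180 = -0.5736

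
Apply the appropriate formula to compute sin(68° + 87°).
sin(68° + 87°) = sin 68° cos 87° + cos 68° sin 87° = 0.4226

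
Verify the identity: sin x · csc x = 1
LHS = sin x · (1/sin x) = 1 = RHS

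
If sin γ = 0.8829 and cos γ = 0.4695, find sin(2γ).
sin(2γ) = 2 sin γ cos γ = 0.829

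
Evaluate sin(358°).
sin(358°) = -0.0349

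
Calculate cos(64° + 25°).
cos(64° + 25°) = cos 64° cos 25° - sin 64° sin 25° = 0.01745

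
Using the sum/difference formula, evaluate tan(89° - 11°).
tan(89° - 11°) = (tan 89° - tan 11°)/(1 + tan 89° tan 11°) = 4.705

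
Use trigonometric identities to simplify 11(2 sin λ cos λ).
11(2 sin λ cos λ) = 11(sin(2λ)) (using Double angle)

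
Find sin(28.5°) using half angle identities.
sin(28.5°) = √((1 - cos 57°)/2) = 0.4772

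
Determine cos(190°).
cos(190°) = -0.9848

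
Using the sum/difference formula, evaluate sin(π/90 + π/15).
sin(π/90 + π/15) = sin π/90 cos π/15 + cos π/90 sin π/15 = 0.2419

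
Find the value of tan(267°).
tan(267°) = 19.08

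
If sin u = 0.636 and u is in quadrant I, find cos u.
cos u = 0.7717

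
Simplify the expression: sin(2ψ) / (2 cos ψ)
sin(2ψ) / (2 cos ψ) = sin ψ (using Double angle)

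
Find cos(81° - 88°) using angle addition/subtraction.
cos(81° - 88°) = cos 81° cos 88° + sin 81° sin 88° = 0.9925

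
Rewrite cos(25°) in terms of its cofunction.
cos(25°) = sin(90° - 25°) = sin(65°)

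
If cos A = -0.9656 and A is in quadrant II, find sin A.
sin A = 0.26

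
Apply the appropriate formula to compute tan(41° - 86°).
tan(41° - 86°) = (tan 41° - tan 86°)/(1 + tan 41° tan 86°) = -1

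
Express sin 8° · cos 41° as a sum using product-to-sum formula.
sin 8° cos 41° = (1/2)[sin(8°+41°) + sin(8°-41°)]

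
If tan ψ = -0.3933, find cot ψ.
cot ψ = 1/tan ψ = -2.543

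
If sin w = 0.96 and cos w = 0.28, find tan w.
tan w = sin w / cos w = 3.429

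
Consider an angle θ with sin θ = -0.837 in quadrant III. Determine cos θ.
cos θ = ±√(1 - sin²θ) = -0.5472 (negative in QIII)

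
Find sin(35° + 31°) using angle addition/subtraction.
sin(35° + 31°) = sin 35° cos 31° + cos 35° sin 31° = 0.9135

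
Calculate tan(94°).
tan(94°) = -14.3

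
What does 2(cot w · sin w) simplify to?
2(cot w · sin w) = 2(cos w) (using Quotient identity)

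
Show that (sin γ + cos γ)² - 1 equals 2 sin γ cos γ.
LHS = sin²γ + 2 sin γ cos γ + cos²γ - 1 = (sin²γ + cos²γ) + 2 sin γ cos γ - 1 = 1 + 2 sin γ cos γ - 1 = 2 sin γ cos γ = RHS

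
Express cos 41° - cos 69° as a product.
cos 41° - cos 69° = -2 sin(55°) sin(-14°)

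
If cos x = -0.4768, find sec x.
sec x = 1/cos x = -2.097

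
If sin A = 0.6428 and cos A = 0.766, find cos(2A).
cos(2A) = cos²A - sin²A = 0.1736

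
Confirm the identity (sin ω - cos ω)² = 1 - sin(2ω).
LHS = sin²ω - 2 sin ω cos ω + cos²ω = (sin²ω + cos²ω) - 2 sin ω cos ω = 1 - sin(2ω) = RHS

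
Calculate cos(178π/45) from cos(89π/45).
cos(178π/45) = cos²89π/45 - sin²89π/45 = 0.9903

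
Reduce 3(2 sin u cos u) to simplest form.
3(2 sin u cos u) = 3(sin(2u)) (using Double angle)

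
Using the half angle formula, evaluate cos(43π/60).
cos(43π/60) = -√((1 + cos 43π/30)/2) = -0.6293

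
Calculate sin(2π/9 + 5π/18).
sin(2π/9 + 5π/18) = sin 2π/9 cos 5π/18 + cos 2π/9 sin 5π/18 = 1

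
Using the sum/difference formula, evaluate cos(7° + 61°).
cos(7° + 61°) = cos 7° cos 61° - sin 7° sin 61° = 0.3746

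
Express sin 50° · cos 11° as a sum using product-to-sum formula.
sin 50° cos 11° = (1/2)[sin(50°+11°) + sin(50°-11°)]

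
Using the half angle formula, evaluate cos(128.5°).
cos(128.5°) = -√((1 + cos 257°)/2) = -0.6225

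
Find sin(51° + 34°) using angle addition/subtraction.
sin(51° + 34°) = sin 51° cos 34° + cos 51° sin 34° = 0.9962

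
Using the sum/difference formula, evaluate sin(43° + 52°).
sin(43° + 52°) = sin 43° cos 52° + cos 43° sin 52° = 0.9962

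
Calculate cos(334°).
cos(334°) = 0.8988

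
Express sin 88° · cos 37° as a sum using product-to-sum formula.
sin 88° cos 37° = (1/2)[sin(88°+37°) + sin(88°-37°)]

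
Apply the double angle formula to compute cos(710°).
cos(710°) = cos²355° - sin²355° = 0.9848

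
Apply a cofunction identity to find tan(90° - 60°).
tan(90° - 60°) = cot(60°) = √3/3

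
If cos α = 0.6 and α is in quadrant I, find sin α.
sin α = 0.8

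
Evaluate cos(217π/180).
cos(217π/180) = -0.7986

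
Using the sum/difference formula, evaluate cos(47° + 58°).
cos(47° + 58°) = cos 47° cos 58° - sin 47° sin 58° = -(√6-√2)/4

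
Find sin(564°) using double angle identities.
sin(564°) = 2 sin 282° cos 282° = -0.4067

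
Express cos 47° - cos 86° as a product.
cos 47° - cos 86° = -2 sin(66.5°) sin(-19.5°)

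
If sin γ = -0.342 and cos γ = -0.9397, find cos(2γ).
cos(2γ) = cos²γ - sin²γ = 0.7661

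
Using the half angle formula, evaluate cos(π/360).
cos(π/360) = √((1 + cos π/180)/2) = 1.0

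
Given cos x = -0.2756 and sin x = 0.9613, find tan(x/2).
tan(x/2) = sin x / (1 + cos x) = 1.327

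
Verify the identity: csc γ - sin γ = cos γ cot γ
LHS = 1/sin γ - sin γ = (1 - sin²γ)/sin γ = cos²γ/sin γ = cos γ · (cos γ/sin γ) = cos γ cot γ = RHS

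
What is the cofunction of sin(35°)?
sin(35°) = cos(90° - 35°) = cos(55°)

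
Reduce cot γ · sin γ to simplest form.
cot γ · sin γ = cos γ (using Quotient identity)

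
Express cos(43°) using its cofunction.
cos(43°) = sin(90° - 43°) = sin(47°)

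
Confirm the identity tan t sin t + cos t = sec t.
LHS = sin²t/cos t + cos t = (sin²t + cos²t)/cos t = 1/cos t = sec t = RHS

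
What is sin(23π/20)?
sin(23π/20) = -0.454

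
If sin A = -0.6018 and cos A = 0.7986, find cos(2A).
cos(2A) = cos²A - sin²A = 0.2756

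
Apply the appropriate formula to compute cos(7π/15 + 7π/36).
cos(7π/15 + 7π/36) = cos 7π/15 cos 7π/36 - sin 7π/15 sin 7π/36 = -0.4848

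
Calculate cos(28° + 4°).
cos(28° + 4°) = cos 28° cos 4° - sin 28° sin 4° = 0.848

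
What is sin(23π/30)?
sin(23π/30) = 0.6691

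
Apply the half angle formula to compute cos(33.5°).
cos(33.5°) = √((1 + cos 67°)/2) = 0.8339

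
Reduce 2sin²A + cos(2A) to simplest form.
2sin²A + cos(2A) = 1 (using Double angle)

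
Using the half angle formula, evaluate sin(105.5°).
sin(105.5°) = √((1 - cos 211°)/2) = 0.9636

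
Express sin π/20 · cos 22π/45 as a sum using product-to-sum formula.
sin π/20 cos 22π/45 = (1/2)[sin(π/20+22π/45) + sin(π/20-22π/45)]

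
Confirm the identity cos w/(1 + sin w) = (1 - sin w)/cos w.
RHS = (1 - sin w)(1 + sin w) / (cos w(1 + sin w)) = (1 - sin²w) / (cos w(1 + sin w)) = cos²w / (cos w(1 + sin w)) = cos w/(1 + sin w) = LHS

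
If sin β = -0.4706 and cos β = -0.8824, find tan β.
tan β = sin β / cos β = 0.5333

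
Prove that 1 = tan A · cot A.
RHS = (sin A/cos A) · (cos A/sin A) = 1 = LHS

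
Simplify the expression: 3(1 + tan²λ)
3(1 + tan²λ) = 3(sec²λ) (using Pythagorean identity)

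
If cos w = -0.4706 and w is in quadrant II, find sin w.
sin w = 0.8823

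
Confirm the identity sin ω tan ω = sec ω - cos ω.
RHS = 1/cos ω - cos ω = (1 - cos²ω)/cos ω = sin²ω/cos ω = sin ω · (sin ω/cos ω) = sin ω tan ω = LHS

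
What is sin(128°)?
sin(128°) = 0.788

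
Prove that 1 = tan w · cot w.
RHS = (sin w/cos w) · (cos w/sin w) = 1 = LHS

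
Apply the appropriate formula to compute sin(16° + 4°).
sin(16° + 4°) = sin 16° cos 4° + cos 16° sin 4° = 0.342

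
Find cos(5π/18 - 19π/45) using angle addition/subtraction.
cos(5π/18 - 19π/45) = cos 5π/18 cos 19π/45 + sin 5π/18 sin 19π/45 = 0.8988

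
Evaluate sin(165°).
sin(165°) = (√6-√2)/4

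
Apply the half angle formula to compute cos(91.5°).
cos(91.5°) = -√((1 + cos 183°)/2) = -0.02618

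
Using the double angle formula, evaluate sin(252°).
sin(252°) = 2 sin 126° cos 126° = -0.9511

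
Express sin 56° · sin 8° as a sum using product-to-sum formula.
sin 56° sin 8° = (1/2)[cos(56°-8°) - cos(56°+8°)]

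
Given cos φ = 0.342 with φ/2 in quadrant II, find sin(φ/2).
sin(φ/2) = ±√((1 - cos φ)/2); positive since φ/2 ∈ QII, so sin(φ/2) = 0.5736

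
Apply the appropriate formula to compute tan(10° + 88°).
tan(10° + 88°) = (tan 10° + tan 88°)/(1 - tan 10° tan 88°) = -7.115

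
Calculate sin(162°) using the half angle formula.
sin(162°) = √((1 - cos 324°)/2) = 0.309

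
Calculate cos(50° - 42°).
cos(50° - 42°) = cos 50° cos 42° + sin 50° sin 42° = 0.9903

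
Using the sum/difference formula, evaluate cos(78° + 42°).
cos(78° + 42°) = cos 78° cos 42° - sin 78° sin 42° = -1/2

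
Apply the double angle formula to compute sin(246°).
sin(246°) = 2 sin 123° cos 123° = -0.9135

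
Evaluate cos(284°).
cos(284°) = 0.2419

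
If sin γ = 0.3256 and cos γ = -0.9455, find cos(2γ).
cos(2γ) = cos²γ - sin²γ = 0.788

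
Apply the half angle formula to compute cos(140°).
cos(140°) = -√((1 + cos 280°)/2) = -0.766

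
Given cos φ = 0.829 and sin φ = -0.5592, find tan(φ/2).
tan(φ/2) = sin φ / (1 + cos φ) = -0.3057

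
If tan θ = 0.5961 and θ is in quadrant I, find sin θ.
sin θ = 0.512 (using tan²θ + 1 = sec²θ)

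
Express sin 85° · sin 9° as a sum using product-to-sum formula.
sin 85° sin 9° = (1/2)[cos(85°-9°) - cos(85°+9°)]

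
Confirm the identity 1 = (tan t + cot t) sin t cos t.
RHS = (sin t/cos t + cos t/sin t) sin t cos t = ((sin²t + cos²t)/(sin t cos t)) · sin t cos t = sin²t + cos²t = 1 = LHS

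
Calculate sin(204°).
sin(204°) = -0.4067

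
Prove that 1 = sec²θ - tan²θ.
RHS = 1/cos²θ - sin²θ/cos²θ = (1 - sin²θ)/cos²θ = cos²θ/cos²θ = 1 = LHS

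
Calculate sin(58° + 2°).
sin(58° + 2°) = sin 58° cos 2° + cos 58° sin 2° = √3/2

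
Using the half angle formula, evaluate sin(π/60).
sin(π/60) = √((1 - cos π/30)/2) = 0.05234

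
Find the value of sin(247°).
sin(247°) = -0.9205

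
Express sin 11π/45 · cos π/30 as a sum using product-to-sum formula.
sin 11π/45 cos π/30 = (1/2)[sin(11π/45+π/30) + sin(11π/45-π/30)]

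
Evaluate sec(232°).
sec(232°) = -1.624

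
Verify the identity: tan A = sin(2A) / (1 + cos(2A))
RHS = 2 sin A cos A / (2cos²A) = sin A/cos A = tan A = LHS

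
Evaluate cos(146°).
cos(146°) = -0.829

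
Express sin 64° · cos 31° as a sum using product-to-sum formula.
sin 64° cos 31° = (1/2)[sin(64°+31°) + sin(64°-31°)]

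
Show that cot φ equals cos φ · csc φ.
RHS = cos φ · (1/sin φ) = cos φ/sin φ = cot φ = LHS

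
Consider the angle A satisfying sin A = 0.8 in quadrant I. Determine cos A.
cos A = √(1 - sin²A) = 0.6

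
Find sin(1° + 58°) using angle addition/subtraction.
sin(1° + 58°) = sin 1° cos 58° + cos 1° sin 58° = 0.8572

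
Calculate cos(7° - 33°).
cos(7° - 33°) = cos 7° cos 33° + sin 7° sin 33° = 0.8988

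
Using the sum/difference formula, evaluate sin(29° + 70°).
sin(29° + 70°) = sin 29° cos 70° + cos 29° sin 70° = 0.9877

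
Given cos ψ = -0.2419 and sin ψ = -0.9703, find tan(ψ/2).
tan(ψ/2) = sin ψ / (1 + cos ψ) = -1.28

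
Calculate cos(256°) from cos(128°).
cos(256°) = cos²128° - sin²128° = -0.2419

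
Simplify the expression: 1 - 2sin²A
1 - 2sin²A = cos(2A) (using Double angle)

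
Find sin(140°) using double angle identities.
sin(140°) = 2 sin 70° cos 70° = 0.6428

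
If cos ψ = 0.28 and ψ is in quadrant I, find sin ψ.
sin ψ = 0.96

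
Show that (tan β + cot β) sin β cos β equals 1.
LHS = (sin β/cos β + cos β/sin β) sin β cos β = ((sin²β + cos²β)/(sin β cos β)) · sin β cos β = sin²β + cos²β = 1 = RHS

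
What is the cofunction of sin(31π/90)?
sin(31π/90) = cos(π/2 - 31π/90) = cos(7π/45)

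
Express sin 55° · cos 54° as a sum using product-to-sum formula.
sin 55° cos 54° = (1/2)[sin(55°+54°) + sin(55°-54°)]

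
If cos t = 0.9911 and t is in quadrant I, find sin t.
sin t = 0.1331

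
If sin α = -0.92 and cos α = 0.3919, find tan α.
tan α = sin α / cos α = -2.348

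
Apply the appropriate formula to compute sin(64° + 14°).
sin(64° + 14°) = sin 64° cos 14° + cos 64° sin 14° = 0.9781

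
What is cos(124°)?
cos(124°) = -0.5592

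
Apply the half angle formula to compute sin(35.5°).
sin(35.5°) = √((1 - cos 71°)/2) = 0.5807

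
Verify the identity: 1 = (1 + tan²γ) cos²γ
RHS = sec²γ · cos²γ = (1/cos²γ) · cos²γ = 1 = LHS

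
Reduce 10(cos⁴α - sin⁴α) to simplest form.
10(cos⁴α - sin⁴α) = 10(cos(2α)) (using Factoring + double angle)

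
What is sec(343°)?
sec(343°) = 1.046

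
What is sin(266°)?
sin(266°) = -0.9976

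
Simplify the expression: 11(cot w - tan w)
11(cot w - tan w) = 11(2 cot(2w)) (using Double angle)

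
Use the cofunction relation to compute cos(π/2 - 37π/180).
cos(π/2 - 37π/180) = sin(37π/180) = 0.6018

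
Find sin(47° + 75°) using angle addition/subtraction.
sin(47° + 75°) = sin 47° cos 75° + cos 47° sin 75° = 0.848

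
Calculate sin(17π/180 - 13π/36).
sin(17π/180 - 13π/36) = sin 17π/180 cos 13π/36 - cos 17π/180 sin 13π/36 = -0.7431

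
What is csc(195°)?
csc(195°) = -3.864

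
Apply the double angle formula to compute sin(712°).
sin(712°) = 2 sin 356° cos 356° = -0.1392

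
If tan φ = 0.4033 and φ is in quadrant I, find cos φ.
cos φ = 0.9274 (using tan²φ + 1 = sec²φ)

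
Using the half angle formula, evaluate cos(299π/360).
cos(299π/360) = -√((1 + cos 299π/180)/2) = -0.8616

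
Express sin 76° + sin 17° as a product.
sin 76° + sin 17° = 2 sin(46.5°) cos(29.5°)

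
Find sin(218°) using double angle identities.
sin(218°) = 2 sin 109° cos 109° = -0.6157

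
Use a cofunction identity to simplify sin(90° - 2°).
sin(90° - 2°) = cos(2°)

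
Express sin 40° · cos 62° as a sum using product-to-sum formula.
sin 40° cos 62° = (1/2)[sin(40°+62°) + sin(40°-62°)]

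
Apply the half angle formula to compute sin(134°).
sin(134°) = √((1 - cos 268°)/2) = 0.7193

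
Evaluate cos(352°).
cos(352°) = 0.9903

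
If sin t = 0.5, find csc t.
csc t = 1/sin t = 2.0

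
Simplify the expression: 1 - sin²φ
1 - sin²φ = cos²φ (using Pythagorean identity)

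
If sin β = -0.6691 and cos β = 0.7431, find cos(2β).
cos(2β) = cos²β - sin²β = 0.1045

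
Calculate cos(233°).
cos(233°) = -0.6018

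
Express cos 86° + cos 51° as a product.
cos 86° + cos 51° = 2 cos(68.5°) cos(17.5°)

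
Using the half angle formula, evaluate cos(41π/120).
cos(41π/120) = √((1 + cos 41π/60)/2) = 0.4772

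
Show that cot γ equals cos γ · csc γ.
RHS = cos γ · (1/sin γ) = cos γ/sin γ = cot γ = LHS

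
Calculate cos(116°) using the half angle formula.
cos(116°) = -√((1 + cos 232°)/2) = -0.4384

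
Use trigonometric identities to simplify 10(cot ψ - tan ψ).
10(cot ψ - tan ψ) = 10(2 cot(2ψ)) (using Double angle)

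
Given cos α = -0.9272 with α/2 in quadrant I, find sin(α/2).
sin(α/2) = ±√((1 - cos α)/2); positive since α/2 ∈ QI, so sin(α/2) = 0.9816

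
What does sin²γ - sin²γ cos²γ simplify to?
sin²γ - sin²γ cos²γ = sin⁴γ (using Factoring)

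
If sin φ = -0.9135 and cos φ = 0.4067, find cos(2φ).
cos(2φ) = cos²φ - sin²φ = -0.6691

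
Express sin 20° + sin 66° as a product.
sin 20° + sin 66° = 2 sin(43°) cos(-23°)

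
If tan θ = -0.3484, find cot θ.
cot θ = 1/tan θ = -2.87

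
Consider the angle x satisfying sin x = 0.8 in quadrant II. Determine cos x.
cos x = ±√(1 - sin²x) = -0.6 (negative in QII)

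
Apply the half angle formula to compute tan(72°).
tan(72°) = sin 144° / (1 + cos 144°) = 3.078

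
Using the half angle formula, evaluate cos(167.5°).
cos(167.5°) = -√((1 + cos 335°)/2) = -0.9763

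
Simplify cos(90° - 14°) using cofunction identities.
cos(90° - 14°) = sin(14°)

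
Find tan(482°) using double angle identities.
tan(482°) = 2 tan 241° / (1 - tan²241°) = -1.6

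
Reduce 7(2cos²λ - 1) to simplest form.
7(2cos²λ - 1) = 7(cos(2λ)) (using Double angle)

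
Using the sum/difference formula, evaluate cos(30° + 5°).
cos(30° + 5°) = cos 30° cos 5° - sin 30° sin 5° = 0.8192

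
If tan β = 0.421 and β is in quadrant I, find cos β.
cos β = 0.9217 (using tan²β + 1 = sec²β)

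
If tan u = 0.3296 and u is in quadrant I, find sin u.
sin u = 0.313 (using tan²u + 1 = sec²u)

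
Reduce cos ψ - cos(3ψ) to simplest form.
cos ψ - cos(3ψ) = 2 sin(2ψ) sin ψ (using Sum-to-product)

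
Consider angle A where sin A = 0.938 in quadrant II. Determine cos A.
cos A = ±√(1 - sin²A) = -0.3466 (negative in QII)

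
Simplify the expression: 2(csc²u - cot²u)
2(csc²u - cot²u) = 2 (using Pythagorean identity)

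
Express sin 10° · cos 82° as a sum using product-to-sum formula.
sin 10° cos 82° = (1/2)[sin(10°+82°) + sin(10°-82°)]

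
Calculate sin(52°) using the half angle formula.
sin(52°) = √((1 - cos 104°)/2) = 0.788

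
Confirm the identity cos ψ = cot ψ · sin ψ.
RHS = (cos ψ/sin ψ) · sin ψ = cos ψ = LHS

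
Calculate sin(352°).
sin(352°) = -0.1392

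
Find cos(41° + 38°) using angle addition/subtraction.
cos(41° + 38°) = cos 41° cos 38° - sin 41° sin 38° = 0.1908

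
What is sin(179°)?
sin(179°) = 0.01745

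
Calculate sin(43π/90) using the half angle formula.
sin(43π/90) = √((1 - cos 43π/45)/2) = 0.9976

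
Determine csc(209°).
csc(209°) = -2.063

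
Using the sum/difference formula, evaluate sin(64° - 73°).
sin(64° - 73°) = sin 64° cos 73° - cos 64° sin 73° = -0.1564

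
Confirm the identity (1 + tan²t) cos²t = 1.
LHS = sec²t · cos²t = (1/cos²t) · cos²t = 1 = RHS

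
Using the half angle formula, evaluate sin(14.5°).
sin(14.5°) = √((1 - cos 29°)/2) = 0.2504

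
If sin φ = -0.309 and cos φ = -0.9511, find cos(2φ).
cos(2φ) = cos²φ - sin²φ = 0.8091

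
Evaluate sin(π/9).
sin(π/9) = 0.342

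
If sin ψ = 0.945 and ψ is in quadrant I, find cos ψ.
cos ψ = 0.3271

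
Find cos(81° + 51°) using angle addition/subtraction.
cos(81° + 51°) = cos 81° cos 51° - sin 81° sin 51° = -0.6691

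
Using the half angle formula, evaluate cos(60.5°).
cos(60.5°) = √((1 + cos 121°)/2) = 0.4924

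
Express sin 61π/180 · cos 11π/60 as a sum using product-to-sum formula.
sin 61π/180 cos 11π/60 = (1/2)[sin(61π/180+11π/60) + sin(61π/180-11π/60)]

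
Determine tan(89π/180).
tan(89π/180) = 57.29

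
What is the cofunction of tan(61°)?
tan(61°) = cot(90° - 61°) = cot(29°)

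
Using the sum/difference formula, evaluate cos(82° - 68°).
cos(82° - 68°) = cos 82° cos 68° + sin 82° sin 68° = 0.9703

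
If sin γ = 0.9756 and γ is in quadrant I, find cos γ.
cos γ = 0.2196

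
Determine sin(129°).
sin(129°) = 0.7771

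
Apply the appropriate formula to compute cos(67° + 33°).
cos(67° + 33°) = cos 67° cos 33° - sin 67° sin 33° = -0.1736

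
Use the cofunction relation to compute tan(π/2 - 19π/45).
tan(π/2 - 19π/45) = cot(19π/45) = 0.2493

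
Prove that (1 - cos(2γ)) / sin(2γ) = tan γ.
LHS = 2sin²γ / (2 sin γ cos γ) = sin γ/cos γ = tan γ = RHS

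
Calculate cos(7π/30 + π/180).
cos(7π/30 + π/180) = cos 7π/30 cos π/180 - sin 7π/30 sin π/180 = 0.7314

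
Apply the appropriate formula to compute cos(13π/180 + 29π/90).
cos(13π/180 + 29π/90) = cos 13π/180 cos 29π/90 - sin 13π/180 sin 29π/90 = 0.3256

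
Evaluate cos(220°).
cos(220°) = -0.766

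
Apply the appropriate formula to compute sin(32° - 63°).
sin(32° - 63°) = sin 32° cos 63° - cos 32° sin 63° = -0.515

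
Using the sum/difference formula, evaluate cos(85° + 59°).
cos(85° + 59°) = cos 85° cos 59° - sin 85° sin 59° = -0.809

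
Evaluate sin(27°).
sin(27°) = 0.454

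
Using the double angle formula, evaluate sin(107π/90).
sin(107π/90) = 2 sin 107π/180 cos 107π/180 = -0.5592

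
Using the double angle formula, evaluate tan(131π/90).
tan(131π/90) = 2 tan 131π/180 / (1 - tan²131π/180) = 7.115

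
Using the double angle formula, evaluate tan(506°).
tan(506°) = 2 tan 253° / (1 - tan²253°) = -0.6745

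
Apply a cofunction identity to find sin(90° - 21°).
sin(90° - 21°) = cos(21°) = 0.9336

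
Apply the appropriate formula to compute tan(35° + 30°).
tan(35° + 30°) = (tan 35° + tan 30°)/(1 - tan 35° tan 30°) = 2.145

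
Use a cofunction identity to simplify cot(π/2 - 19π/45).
cot(π/2 - 19π/45) = tan(19π/45)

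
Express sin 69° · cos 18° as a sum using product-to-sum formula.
sin 69° cos 18° = (1/2)[sin(69°+18°) + sin(69°-18°)]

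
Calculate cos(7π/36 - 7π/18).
cos(7π/36 - 7π/18) = cos 7π/36 cos 7π/18 + sin 7π/36 sin 7π/18 = 0.8192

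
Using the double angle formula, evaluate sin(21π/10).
sin(21π/10) = 2 sin 21π/20 cos 21π/20 = 0.309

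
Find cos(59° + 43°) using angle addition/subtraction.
cos(59° + 43°) = cos 59° cos 43° - sin 59° sin 43° = -0.2079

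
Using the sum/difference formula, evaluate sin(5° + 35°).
sin(5° + 35°) = sin 5° cos 35° + cos 5° sin 35° = 0.6428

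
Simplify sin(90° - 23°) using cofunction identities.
sin(90° - 23°) = cos(23°)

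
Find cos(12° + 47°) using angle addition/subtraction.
cos(12° + 47°) = cos 12° cos 47° - sin 12° sin 47° = 0.515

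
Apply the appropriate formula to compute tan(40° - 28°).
tan(40° - 28°) = (tan 40° - tan 28°)/(1 + tan 40° tan 28°) = 0.2126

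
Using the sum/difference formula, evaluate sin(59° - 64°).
sin(59° - 64°) = sin 59° cos 64° - cos 59° sin 64° = -0.08716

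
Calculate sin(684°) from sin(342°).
sin(684°) = 2 sin 342° cos 342° = -0.5878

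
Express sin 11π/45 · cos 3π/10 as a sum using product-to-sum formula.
sin 11π/45 cos 3π/10 = (1/2)[sin(11π/45+3π/10) + sin(11π/45-3π/10)]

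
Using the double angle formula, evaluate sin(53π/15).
sin(53π/15) = 2 sin 53π/30 cos 53π/30 = -0.9945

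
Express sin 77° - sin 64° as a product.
sin 77° - sin 64° = 2 cos(70.5°) sin(6.5°)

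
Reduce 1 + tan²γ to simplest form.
1 + tan²γ = sec²γ (using Pythagorean identity)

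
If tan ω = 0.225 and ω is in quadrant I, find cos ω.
cos ω = 0.9756 (using tan²ω + 1 = sec²ω)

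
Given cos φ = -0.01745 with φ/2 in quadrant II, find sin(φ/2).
sin(φ/2) = ±√((1 - cos φ)/2); positive since φ/2 ∈ QII, so sin(φ/2) = 0.7132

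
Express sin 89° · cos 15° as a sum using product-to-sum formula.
sin 89° cos 15° = (1/2)[sin(89°+15°) + sin(89°-15°)]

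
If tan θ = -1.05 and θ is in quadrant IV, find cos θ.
cos θ = 0.6897 (using tan²θ + 1 = sec²θ)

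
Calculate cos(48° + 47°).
cos(48° + 47°) = cos 48° cos 47° - sin 48° sin 47° = -0.08716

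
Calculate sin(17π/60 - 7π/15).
sin(17π/60 - 7π/15) = sin 17π/60 cos 7π/15 - cos 17π/60 sin 7π/15 = -0.5446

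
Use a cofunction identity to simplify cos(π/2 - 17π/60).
cos(π/2 - 17π/60) = sin(17π/60)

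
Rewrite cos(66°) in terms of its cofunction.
cos(66°) = sin(90° - 66°) = sin(24°)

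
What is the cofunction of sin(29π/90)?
sin(29π/90) = cos(π/2 - 29π/90) = cos(8π/45)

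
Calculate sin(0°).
sin(0°) = 0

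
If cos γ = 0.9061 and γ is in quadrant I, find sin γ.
sin γ = 0.4231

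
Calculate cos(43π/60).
cos(43π/60) = -0.6293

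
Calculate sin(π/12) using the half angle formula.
sin(π/12) = √((1 - cos π/6)/2) = (√6-√2)/4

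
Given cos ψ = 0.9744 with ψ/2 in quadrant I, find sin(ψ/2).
sin(ψ/2) = ±√((1 - cos ψ)/2); positive since ψ/2 ∈ QI, so sin(ψ/2) = 0.1131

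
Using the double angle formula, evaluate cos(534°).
cos(534°) = 1 - 2sin²267° = -0.9945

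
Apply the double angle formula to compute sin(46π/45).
sin(46π/45) = 2 sin 23π/45 cos 23π/45 = -0.06976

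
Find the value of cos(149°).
cos(149°) = -0.8572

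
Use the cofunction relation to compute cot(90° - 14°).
cot(90° - 14°) = tan(14°) = 0.2493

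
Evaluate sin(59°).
sin(59°) = 0.8572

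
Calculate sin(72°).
sin(72°) = 0.9511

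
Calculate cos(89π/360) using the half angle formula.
cos(89π/360) = √((1 + cos 89π/180)/2) = 0.7133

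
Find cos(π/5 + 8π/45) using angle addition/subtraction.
cos(π/5 + 8π/45) = cos π/5 cos 8π/45 - sin π/5 sin 8π/45 = 0.3746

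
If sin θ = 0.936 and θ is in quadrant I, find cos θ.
cos θ = 0.352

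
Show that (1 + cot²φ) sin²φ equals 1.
LHS = csc²φ · sin²φ = (1/sin²φ) · sin²φ = 1 = RHS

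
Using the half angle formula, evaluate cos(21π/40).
cos(21π/40) = -√((1 + cos 21π/20)/2) = -0.07846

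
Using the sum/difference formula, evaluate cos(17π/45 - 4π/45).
cos(17π/45 - 4π/45) = cos 17π/45 cos 4π/45 + sin 17π/45 sin 4π/45 = 0.6157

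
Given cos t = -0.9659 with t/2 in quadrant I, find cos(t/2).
cos(t/2) = ±√((1 + cos t)/2); positive since t/2 ∈ QI, so cos(t/2) = 0.1306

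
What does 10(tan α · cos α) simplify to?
10(tan α · cos α) = 10(sin α) (using Quotient identity)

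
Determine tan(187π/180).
tan(187π/180) = 0.1228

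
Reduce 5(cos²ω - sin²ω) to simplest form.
5(cos²ω - sin²ω) = 5(cos(2ω)) (using Double angle)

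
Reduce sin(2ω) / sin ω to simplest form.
sin(2ω) / sin ω = 2 cos ω (using Double angle)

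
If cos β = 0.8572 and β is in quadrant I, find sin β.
sin β = 0.515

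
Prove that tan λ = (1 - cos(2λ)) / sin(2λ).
RHS = 2sin²λ / (2 sin λ cos λ) = sin λ/cos λ = tan λ = LHS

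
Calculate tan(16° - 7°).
tan(16° - 7°) = (tan 16° - tan 7°)/(1 + tan 16° tan 7°) = 0.1584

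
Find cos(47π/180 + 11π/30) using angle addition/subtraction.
cos(47π/180 + 11π/30) = cos 47π/180 cos 11π/30 - sin 47π/180 sin 11π/30 = -0.3907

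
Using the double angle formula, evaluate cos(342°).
cos(342°) = 1 - 2sin²171° = 0.9511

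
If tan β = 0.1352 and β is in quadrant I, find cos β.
cos β = 0.991 (using tan²β + 1 = sec²β)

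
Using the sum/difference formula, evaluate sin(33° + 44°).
sin(33° + 44°) = sin 33° cos 44° + cos 33° sin 44° = 0.9744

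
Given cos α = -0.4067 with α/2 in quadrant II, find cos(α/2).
cos(α/2) = ±√((1 + cos α)/2); negative since α/2 ∈ QII, so cos(α/2) = -0.5447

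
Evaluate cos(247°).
cos(247°) = -0.3907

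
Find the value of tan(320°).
tan(320°) = -0.8391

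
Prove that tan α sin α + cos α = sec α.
LHS = sin²α/cos α + cos α = (sin²α + cos²α)/cos α = 1/cos α = sec α = RHS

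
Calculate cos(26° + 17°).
cos(26° + 17°) = cos 26° cos 17° - sin 26° sin 17° = 0.7314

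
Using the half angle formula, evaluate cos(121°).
cos(121°) = -√((1 + cos 242°)/2) = -0.515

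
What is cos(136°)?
cos(136°) = -0.7193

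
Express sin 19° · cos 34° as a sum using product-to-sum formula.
sin 19° cos 34° = (1/2)[sin(19°+34°) + sin(19°-34°)]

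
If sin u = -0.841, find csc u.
csc u = 1/sin u = -1.189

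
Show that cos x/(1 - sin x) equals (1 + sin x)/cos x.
RHS = (1 + sin x)(1 - sin x) / (cos x(1 - sin x)) = (1 - sin²x) / (cos x(1 - sin x)) = cos²x / (cos x(1 - sin x)) = cos x/(1 - sin x) = LHS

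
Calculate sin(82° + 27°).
sin(82° + 27°) = sin 82° cos 27° + cos 82° sin 27° = 0.9455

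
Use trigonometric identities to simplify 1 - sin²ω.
1 - sin²ω = cos²ω (using Pythagorean identity)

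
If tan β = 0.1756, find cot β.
cot β = 1/tan β = 5.695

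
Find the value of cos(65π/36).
cos(65π/36) = 0.8192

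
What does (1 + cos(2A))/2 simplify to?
(1 + cos(2A))/2 = cos²A (using Power reduction)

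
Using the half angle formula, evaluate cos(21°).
cos(21°) = √((1 + cos 42°)/2) = 0.9336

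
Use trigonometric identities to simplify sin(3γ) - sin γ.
sin(3γ) - sin γ = 2 cos(2γ) sin γ (using Sum-to-product)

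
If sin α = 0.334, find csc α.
csc α = 1/sin α = 2.994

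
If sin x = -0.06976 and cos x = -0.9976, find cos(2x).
cos(2x) = cos²x - sin²x = 0.9903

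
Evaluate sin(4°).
sin(4°) = 0.06976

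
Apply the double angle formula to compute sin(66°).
sin(66°) = 2 sin 33° cos 33° = 0.9135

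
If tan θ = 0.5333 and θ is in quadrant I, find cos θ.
cos θ = 0.8824 (using tan²θ + 1 = sec²θ)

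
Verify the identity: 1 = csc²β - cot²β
RHS = 1/sin²β - cos²β/sin²β = (1 - cos²β)/sin²β = sin²β/sin²β = 1 = LHS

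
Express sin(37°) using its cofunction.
sin(37°) = cos(90° - 37°) = cos(53°)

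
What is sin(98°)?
sin(98°) = 0.9903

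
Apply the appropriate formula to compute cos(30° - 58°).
cos(30° - 58°) = cos 30° cos 58° + sin 30° sin 58° = 0.8829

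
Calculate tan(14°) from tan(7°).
tan(14°) = 2 tan 7° / (1 - tan²7°) = 0.2493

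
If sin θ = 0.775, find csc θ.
csc θ = 1/sin θ = 1.29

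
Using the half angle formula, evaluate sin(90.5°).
sin(90.5°) = √((1 - cos 181°)/2) = 1.0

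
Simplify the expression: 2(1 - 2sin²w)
2(1 - 2sin²w) = 2(cos(2w)) (using Double angle)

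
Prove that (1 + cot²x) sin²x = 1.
LHS = csc²x · sin²x = (1/sin²x) · sin²x = 1 = RHS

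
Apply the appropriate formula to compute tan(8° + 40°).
tan(8° + 40°) = (tan 8° + tan 40°)/(1 - tan 8° tan 40°) = 1.111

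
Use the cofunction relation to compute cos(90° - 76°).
cos(90° - 76°) = sin(76°) = 0.9703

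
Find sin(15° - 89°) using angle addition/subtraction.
sin(15° - 89°) = sin 15° cos 89° - cos 15° sin 89° = -0.9613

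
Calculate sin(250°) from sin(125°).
sin(250°) = 2 sin 125° cos 125° = -0.9397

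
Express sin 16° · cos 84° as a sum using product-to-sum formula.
sin 16° cos 84° = (1/2)[sin(16°+84°) + sin(16°-84°)]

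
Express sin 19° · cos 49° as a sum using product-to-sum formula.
sin 19° cos 49° = (1/2)[sin(19°+49°) + sin(19°-49°)]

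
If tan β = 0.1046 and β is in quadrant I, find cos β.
cos β = 0.9946 (using tan²β + 1 = sec²β)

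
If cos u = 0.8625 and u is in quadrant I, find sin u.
sin u = 0.5061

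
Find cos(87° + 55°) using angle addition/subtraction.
cos(87° + 55°) = cos 87° cos 55° - sin 87° sin 55° = -0.788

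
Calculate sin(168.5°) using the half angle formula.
sin(168.5°) = √((1 - cos 337°)/2) = 0.1994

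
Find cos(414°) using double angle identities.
cos(414°) = cos²207° - sin²207° = 0.5878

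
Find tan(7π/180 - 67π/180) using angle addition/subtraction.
tan(7π/180 - 67π/180) = (tan 7π/180 - tan 67π/180)/(1 + tan 7π/180 tan 67π/180) = -√3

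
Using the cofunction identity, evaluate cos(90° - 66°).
cos(90° - 66°) = sin(66°) = 0.9135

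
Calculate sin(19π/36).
sin(19π/36) = 0.9962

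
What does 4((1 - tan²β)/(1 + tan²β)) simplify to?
4((1 - tan²β)/(1 + tan²β)) = 4(cos(2β)) (using Double angle)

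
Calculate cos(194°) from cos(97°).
cos(194°) = cos²97° - sin²97° = -0.9703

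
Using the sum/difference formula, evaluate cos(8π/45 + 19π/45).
cos(8π/45 + 19π/45) = cos 8π/45 cos 19π/45 - sin 8π/45 sin 19π/45 = -0.309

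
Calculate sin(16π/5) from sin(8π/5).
sin(16π/5) = 2 sin 8π/5 cos 8π/5 = -0.5878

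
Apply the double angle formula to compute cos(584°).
cos(584°) = 2cos²292° - 1 = -0.7193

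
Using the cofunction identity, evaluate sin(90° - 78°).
sin(90° - 78°) = cos(78°) = 0.2079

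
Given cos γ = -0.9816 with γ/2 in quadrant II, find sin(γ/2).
sin(γ/2) = ±√((1 - cos γ)/2); positive since γ/2 ∈ QII, so sin(γ/2) = 0.9954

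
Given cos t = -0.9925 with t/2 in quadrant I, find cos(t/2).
cos(t/2) = ±√((1 + cos t)/2); positive since t/2 ∈ QI, so cos(t/2) = 0.06124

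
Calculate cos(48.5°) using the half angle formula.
cos(48.5°) = √((1 + cos 97°)/2) = 0.6626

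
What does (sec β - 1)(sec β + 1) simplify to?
(sec β - 1)(sec β + 1) = tan²β (using Diff. of squares)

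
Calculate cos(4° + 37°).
cos(4° + 37°) = cos 4° cos 37° - sin 4° sin 37° = 0.7547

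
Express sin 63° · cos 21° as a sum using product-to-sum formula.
sin 63° cos 21° = (1/2)[sin(63°+21°) + sin(63°-21°)]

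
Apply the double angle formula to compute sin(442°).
sin(442°) = 2 sin 221° cos 221° = 0.9903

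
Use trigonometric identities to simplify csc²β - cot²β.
csc²β - cot²β = 1 (using Pythagorean identity)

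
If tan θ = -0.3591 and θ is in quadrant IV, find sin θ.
sin θ = -0.338 (using tan²θ + 1 = sec²θ)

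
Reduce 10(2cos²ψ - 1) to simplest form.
10(2cos²ψ - 1) = 10(cos(2ψ)) (using Double angle)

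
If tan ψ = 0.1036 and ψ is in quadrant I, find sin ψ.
sin ψ = 0.103 (using tan²ψ + 1 = sec²ψ)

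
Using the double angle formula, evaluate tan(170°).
tan(170°) = 2 tan 85° / (1 - tan²85°) = -0.1763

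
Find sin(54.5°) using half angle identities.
sin(54.5°) = √((1 - cos 109°)/2) = 0.8141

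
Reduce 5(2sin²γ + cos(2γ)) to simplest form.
5(2sin²γ + cos(2γ)) = 5 (using Double angle)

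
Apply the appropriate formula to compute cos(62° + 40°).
cos(62° + 40°) = cos 62° cos 40° - sin 62° sin 40° = -0.2079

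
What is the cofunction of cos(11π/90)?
cos(11π/90) = sin(π/2 - 11π/90) = sin(17π/45)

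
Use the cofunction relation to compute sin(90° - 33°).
sin(90° - 33°) = cos(33°) = 0.8387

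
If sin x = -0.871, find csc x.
csc x = 1/sin x = -1.148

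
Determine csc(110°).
csc(110°) = 1.064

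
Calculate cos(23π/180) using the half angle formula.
cos(23π/180) = √((1 + cos 23π/90)/2) = 0.9205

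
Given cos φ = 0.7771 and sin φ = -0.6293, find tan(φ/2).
tan(φ/2) = sin φ / (1 + cos φ) = -0.3541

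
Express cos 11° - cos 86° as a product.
cos 11° - cos 86° = -2 sin(48.5°) sin(-37.5°)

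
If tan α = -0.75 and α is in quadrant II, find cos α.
cos α = -0.8 (using tan²α + 1 = sec²α)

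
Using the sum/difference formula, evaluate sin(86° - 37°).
sin(86° - 37°) = sin 86° cos 37° - cos 86° sin 37° = 0.7547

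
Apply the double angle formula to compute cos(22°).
cos(22°) = cos²11° - sin²11° = 0.9272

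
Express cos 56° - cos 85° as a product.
cos 56° - cos 85° = -2 sin(70.5°) sin(-14.5°)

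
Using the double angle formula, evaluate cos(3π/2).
cos(3π/2) = cos²3π/4 - sin²3π/4 = 0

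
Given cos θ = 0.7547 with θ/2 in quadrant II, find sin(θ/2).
sin(θ/2) = ±√((1 - cos θ)/2); positive since θ/2 ∈ QII, so sin(θ/2) = 0.3502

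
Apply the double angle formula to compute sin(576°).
sin(576°) = 2 sin 288° cos 288° = -0.5878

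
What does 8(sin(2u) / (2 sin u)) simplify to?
8(sin(2u) / (2 sin u)) = 8(cos u) (using Double angle)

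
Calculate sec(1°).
sec(1°) = 1.0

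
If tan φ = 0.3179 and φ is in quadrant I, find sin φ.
sin φ = 0.303 (using tan²φ + 1 = sec²φ)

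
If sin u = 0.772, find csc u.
csc u = 1/sin u = 1.295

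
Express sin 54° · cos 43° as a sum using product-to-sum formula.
sin 54° cos 43° = (1/2)[sin(54°+43°) + sin(54°-43°)]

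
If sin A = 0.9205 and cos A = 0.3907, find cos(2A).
cos(2A) = cos²A - sin²A = -0.6947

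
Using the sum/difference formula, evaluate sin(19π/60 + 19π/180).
sin(19π/60 + 19π/180) = sin 19π/60 cos 19π/180 + cos 19π/60 sin 19π/180 = 0.9703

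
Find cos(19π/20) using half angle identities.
cos(19π/20) = -√((1 + cos 19π/10)/2) = -0.9877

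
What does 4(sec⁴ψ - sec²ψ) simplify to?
4(sec⁴ψ - sec²ψ) = 4(tan⁴ψ + tan²ψ) (using Pythagorean)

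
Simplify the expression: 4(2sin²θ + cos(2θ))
4(2sin²θ + cos(2θ)) = 4 (using Double angle)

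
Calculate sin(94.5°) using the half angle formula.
sin(94.5°) = √((1 - cos 189°)/2) = 0.9969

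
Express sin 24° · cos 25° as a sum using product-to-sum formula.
sin 24° cos 25° = (1/2)[sin(24°+25°) + sin(24°-25°)]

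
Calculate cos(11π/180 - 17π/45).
cos(11π/180 - 17π/45) = cos 11π/180 cos 17π/45 + sin 11π/180 sin 17π/45 = 0.5446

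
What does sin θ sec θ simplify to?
sin θ sec θ = tan θ (using Reciprocal + quotient)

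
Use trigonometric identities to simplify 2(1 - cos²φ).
2(1 - cos²φ) = 2(sin²φ) (using Pythagorean identity)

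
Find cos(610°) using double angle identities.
cos(610°) = cos²305° - sin²305° = -0.342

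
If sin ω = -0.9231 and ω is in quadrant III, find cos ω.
cos ω = -0.3846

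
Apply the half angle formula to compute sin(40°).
sin(40°) = √((1 - cos 80°)/2) = 0.6428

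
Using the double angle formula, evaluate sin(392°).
sin(392°) = 2 sin 196° cos 196° = 0.5299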